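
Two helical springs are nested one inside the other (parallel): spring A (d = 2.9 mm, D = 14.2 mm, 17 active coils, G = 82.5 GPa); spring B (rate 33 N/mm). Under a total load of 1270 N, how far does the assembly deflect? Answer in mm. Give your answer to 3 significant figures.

k_A = Gd⁴/(8D³N_a) = (82.5×10³)(2.9⁴)/(8·14.2³·17) = 14.984 N/mm
Parallel: k_eq = 14.984 + 33 = 47.984 N/mm
δ = F/k_eq = 1270/47.984 = 26.467 mm

26.5 mm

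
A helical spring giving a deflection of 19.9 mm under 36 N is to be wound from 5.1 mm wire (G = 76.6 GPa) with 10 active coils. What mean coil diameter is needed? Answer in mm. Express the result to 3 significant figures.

Required rate k = F/δ = 36/19.9 = 1.809 N/mm
D = (Gd⁴/(8N_a·k))^(1/3) = (76.6×10³·5.1⁴/(8·10·1.809))^(1/3)
  = (358072)^(1/3) = 71.0106 mm

71.0 mm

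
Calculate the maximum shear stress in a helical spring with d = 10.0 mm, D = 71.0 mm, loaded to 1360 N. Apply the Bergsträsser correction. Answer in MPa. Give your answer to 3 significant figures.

Spring index C = D/d = 71.0/10.0 = 7.1000
K_B = (4C+2)/(4C−3) = 30.400/25.400 = 1.1969
τ₀ = 8FD/(πd³) = 8·1360·71.0/(π·10.0³) = 772480/3141.6 = 245.89 MPa
τ_max = K·τ₀ = 1.1969 × 245.89 = 294.29 MPa

294 MPa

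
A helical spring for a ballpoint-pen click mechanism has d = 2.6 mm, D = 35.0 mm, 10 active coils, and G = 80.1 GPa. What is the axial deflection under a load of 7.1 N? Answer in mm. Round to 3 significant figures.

k = Gd⁴/(8D³N_a) = (80.1×10³)(2.6⁴)/(8·35.0³·10) = 1.0672 N/mm
δ = F/k = 7.1 / 1.0672 = 6.6531 mm

6.65 mm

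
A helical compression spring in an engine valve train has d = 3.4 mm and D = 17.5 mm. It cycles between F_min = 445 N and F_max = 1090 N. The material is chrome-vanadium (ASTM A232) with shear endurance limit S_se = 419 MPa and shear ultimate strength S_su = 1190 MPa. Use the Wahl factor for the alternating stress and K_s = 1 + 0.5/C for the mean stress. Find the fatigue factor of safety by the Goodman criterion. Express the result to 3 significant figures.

0.516

C = D/d = 17.5/3.4 = 5.1471; K_W = (4C−1)/(4C−4)+0.615/C = 1.3003; K_s = 1+0.5/C = 1.0971
F_a = (F_max−F_min)/2 = 322.5 N; F_m = (F_max+F_min)/2 = 767.5 N
τ_a = K_W·8F_aD/(πd³) = 1.3003 × 365.65 = 475.47 MPa
τ_m = K_s·8F_mD/(πd³) = 1.0971 × 870.2 = 954.74 MPa
Goodman: 1/n_f = τ_a/S_se + τ_m/S_su = 475.47/419 + 954.74/1190 = 1.13478 + 0.80230 = 1.9371
n_f = 1/1.9371 = 0.5162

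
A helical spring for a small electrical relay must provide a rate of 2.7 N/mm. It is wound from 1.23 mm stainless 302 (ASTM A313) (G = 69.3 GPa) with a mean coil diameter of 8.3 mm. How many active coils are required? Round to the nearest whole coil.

N_a = Gd⁴/(8D³k) = (69.3×10³ × 1.23⁴)/(8 × 8.3³ × 2.7)
    = 158618 / 12350.6 = 12.84 → 13 coils

13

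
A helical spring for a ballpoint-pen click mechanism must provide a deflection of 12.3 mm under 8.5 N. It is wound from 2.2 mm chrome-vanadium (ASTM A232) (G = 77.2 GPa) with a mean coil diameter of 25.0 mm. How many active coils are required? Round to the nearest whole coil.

21

Required rate k = F/δ = 8.5/12.3 = 0.69106 N/mm
N_a = Gd⁴/(8D³k) = (77.2×10³ × 2.2⁴)/(8 × 25.0³ × 0.69106)
    = 1.80846e+06 / 86382.1 = 20.94 → 21 coils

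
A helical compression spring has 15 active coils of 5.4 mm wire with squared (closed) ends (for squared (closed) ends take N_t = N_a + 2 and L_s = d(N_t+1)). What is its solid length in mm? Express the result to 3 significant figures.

97.2 mm

squared (closed) ends: N_t = N_a + 2 = 15 + 2 = 17
L_s = d·(N_t+1) = 5.4 × 18 = 97.2 mm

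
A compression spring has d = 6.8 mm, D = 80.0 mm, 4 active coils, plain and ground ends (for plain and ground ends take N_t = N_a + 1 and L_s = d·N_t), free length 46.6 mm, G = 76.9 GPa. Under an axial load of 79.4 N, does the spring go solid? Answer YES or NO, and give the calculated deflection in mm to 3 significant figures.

k = Gd⁴/(8D³N_a) = (76.9×10³)(6.8⁴)/(8·80.0³·4) = 10.036 N/mm
N_t = 5; L_s = 6.8·5 = 34 mm; δ_solid = L₀ − L_s = 46.6 − 34 = 12.6 mm
δ = F/k = 79.4/10.036 = 7.9119 mm
δ < δ_solid → spring does not go solid

NO, δ = 7.91 mm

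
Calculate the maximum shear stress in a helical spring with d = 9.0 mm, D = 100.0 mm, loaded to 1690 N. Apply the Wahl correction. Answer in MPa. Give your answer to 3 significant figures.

667 MPa

Spring index C = D/d = 100.0/9.0 = 11.1111
K_W = (4C−1)/(4C−4) + 0.615/C = 43.444/40.444 + 0.0554 = 1.1295
τ₀ = 8FD/(πd³) = 8·1690·100.0/(π·9.0³) = 1.352e+06/2290.2 = 590.34 MPa
τ_max = K·τ₀ = 1.1295 × 590.34 = 666.8 MPa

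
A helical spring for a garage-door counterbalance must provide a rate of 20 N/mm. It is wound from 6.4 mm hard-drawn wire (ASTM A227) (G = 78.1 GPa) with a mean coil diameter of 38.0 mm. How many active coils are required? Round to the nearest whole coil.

15

N_a = Gd⁴/(8D³k) = (78.1×10³ × 6.4⁴)/(8 × 38.0³ × 20)
    = 1.3103e+08 / 8.77952e+06 = 14.92 → 15 coils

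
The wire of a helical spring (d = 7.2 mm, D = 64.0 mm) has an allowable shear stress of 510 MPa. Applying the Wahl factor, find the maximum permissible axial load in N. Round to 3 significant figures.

C = D/d = 64.0/7.2 = 8.8889
K_W = (4C−1)/(4C−4) + 0.615/C = 34.556/31.556 + 0.0692 = 1.1643
τ_max = K·8FD/(πd³) → F_max = τ_allow·πd³/(8DK)
F_max = 510·π·7.2³/(8·64.0·1.1643) = 5.9802e+05/596.1 = 1003.2 N

1000 N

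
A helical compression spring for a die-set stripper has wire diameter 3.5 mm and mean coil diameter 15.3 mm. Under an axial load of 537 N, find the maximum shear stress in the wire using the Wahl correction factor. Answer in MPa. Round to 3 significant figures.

665 MPa

Spring index C = D/d = 15.3/3.5 = 4.3714
K_W = (4C−1)/(4C−4) + 0.615/C = 16.486/13.486 + 0.1407 = 1.3631
τ₀ = 8FD/(πd³) = 8·537·15.3/(π·3.5³) = 65728.8/134.7 = 487.98 MPa
τ_max = K·τ₀ = 1.3631 × 487.98 = 665.19 MPa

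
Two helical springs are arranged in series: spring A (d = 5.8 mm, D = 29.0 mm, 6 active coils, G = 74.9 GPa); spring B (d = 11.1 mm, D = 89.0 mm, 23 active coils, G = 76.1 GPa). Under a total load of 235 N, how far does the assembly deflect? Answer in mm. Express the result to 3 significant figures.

29.6 mm

k_A = Gd⁴/(8D³N_a) = (74.9×10³)(5.8⁴)/(8·29.0³·6) = 72.403 N/mm
k_B = Gd⁴/(8D³N_a) = (76.1×10³)(11.1⁴)/(8·89.0³·23) = 8.9061 N/mm
Series: 1/k_eq = 1/72.403 + 1/8.9061 = 0.12609; k_eq = 7.9306 N/mm
δ = F/k_eq = 235/7.9306 = 29.632 mm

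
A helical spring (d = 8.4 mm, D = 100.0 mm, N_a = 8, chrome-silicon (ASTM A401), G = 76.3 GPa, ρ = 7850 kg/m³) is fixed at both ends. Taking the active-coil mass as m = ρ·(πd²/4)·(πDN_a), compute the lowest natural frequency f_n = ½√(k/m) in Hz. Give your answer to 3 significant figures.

k = Gd⁴/(8D³N_a) = (76.3×10³)(8.4⁴)/(8·100.0³·8) = 5.9356 N/mm = 5935.6 N/m
Wire length L = πDN_a = π·100.0·8 = 2513.3 mm
m = ρ·(πd²/4)·L = 7850 × 55.418×10⁻⁶ m² × 2.5133 m = 1.0933 kg
f_n = ½√(k/m) = 0.5·√(5935.6/1.0933) = 0.5·√(5428.8) = 36.84 Hz

36.8 Hz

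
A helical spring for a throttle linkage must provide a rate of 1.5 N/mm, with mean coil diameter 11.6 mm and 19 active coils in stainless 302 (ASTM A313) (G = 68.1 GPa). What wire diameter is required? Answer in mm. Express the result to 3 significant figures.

d = (8D³N_a·k / G)^(1/4) = (8·11.6³·19·1.5 / (68.1×10³))^0.25
  = (5.2259)^0.25 = 1.5120 mm

1.51 mm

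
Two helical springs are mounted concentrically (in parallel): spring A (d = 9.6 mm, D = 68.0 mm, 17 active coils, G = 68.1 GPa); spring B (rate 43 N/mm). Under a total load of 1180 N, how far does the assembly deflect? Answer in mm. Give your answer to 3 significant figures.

k_A = Gd⁴/(8D³N_a) = (68.1×10³)(9.6⁴)/(8·68.0³·17) = 13.526 N/mm
Parallel: k_eq = 13.526 + 43 = 56.526 N/mm
δ = F/k_eq = 1180/56.526 = 20.875 mm

20.9 mm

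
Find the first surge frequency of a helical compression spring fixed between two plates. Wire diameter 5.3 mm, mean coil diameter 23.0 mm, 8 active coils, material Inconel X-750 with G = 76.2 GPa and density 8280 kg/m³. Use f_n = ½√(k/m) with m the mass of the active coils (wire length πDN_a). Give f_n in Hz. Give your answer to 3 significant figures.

428 Hz

k = Gd⁴/(8D³N_a) = (76.2×10³)(5.3⁴)/(8·23.0³·8) = 77.214 N/mm = 77214 N/m
Wire length L = πDN_a = π·23.0·8 = 578.05 mm
m = ρ·(πd²/4)·L = 8280 × 22.062×10⁻⁶ m² × 0.57805 m = 0.10559 kg
f_n = ½√(k/m) = 0.5·√(77214/0.10559) = 0.5·√(7.3123e+05) = 427.56 Hz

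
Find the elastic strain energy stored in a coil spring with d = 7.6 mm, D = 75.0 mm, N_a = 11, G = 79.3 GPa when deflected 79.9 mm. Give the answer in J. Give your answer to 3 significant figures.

22.7 J

k = Gd⁴/(8D³N_a) = (79.3×10³)(7.6⁴)/(8·75.0³·11) = 7.1263 N/mm
U = ½kδ² = 0.5 × 7.1263 × 79.9² = 22747 N·mm = 22.747 J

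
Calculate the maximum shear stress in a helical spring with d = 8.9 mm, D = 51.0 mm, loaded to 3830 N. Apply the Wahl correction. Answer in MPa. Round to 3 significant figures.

Spring index C = D/d = 51.0/8.9 = 5.7303
K_W = (4C−1)/(4C−4) + 0.615/C = 21.921/18.921 + 0.1073 = 1.2659
τ₀ = 8FD/(πd³) = 8·3830·51.0/(π·8.9³) = 1.56264e+06/2214.7 = 705.57 MPa
τ_max = K·τ₀ = 1.2659 × 705.57 = 893.16 MPa

893 MPa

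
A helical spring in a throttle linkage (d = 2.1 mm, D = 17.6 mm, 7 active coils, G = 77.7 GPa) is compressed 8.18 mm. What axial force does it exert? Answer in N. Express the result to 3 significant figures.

k = Gd⁴/(8D³N_a) = (77.7×10³)(2.1⁴)/(8·17.6³·7) = 4.9496 N/mm
F = k·δ = 4.9496 × 8.18 = 40.488 N

40.5 N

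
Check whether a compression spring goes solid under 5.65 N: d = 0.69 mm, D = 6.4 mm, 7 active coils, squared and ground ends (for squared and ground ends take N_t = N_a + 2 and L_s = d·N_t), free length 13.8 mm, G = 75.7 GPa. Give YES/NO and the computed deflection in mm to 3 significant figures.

k = Gd⁴/(8D³N_a) = (75.7×10³)(0.69⁴)/(8·6.4³·7) = 1.1689 N/mm
N_t = 9; L_s = 0.69·9 = 6.21 mm; δ_solid = L₀ − L_s = 13.8 − 6.21 = 7.59 mm
δ = F/k = 5.65/1.1689 = 4.8337 mm
δ < δ_solid → spring does not go solid

NO, δ = 4.83 mm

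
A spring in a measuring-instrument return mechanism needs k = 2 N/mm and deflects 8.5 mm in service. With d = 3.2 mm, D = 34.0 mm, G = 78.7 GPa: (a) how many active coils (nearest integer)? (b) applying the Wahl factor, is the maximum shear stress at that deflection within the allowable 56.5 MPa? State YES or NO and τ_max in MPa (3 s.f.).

(a) 13 coils; (b) YES, τ_max = 51.5 MPa

N_a = Gd⁴/(8D³k) = (78.7×10³)(3.2⁴)/(8·34.0³·2) = 13.12 → N_a = 13
Actual rate k = Gd⁴/(8D³·13) = 2.0189 N/mm
Working load F = kδ = 2.0189·8.5 = 17.16 N
C = 34.0/3.2 = 10.6250; K_W = (4C−1)/(4C−4)+0.615/C = 1.1358
τ_max = K_W·8FD/(πd³) = 1.1358·45.341 = 51.499 MPa
τ_max ≤ 56.5 MPa → acceptable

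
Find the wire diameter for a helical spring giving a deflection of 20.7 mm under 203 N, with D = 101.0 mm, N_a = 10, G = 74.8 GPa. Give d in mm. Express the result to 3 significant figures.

Required rate k = F/δ = 203/20.7 = 9.8068 N/mm
d = (8D³N_a·k / G)^(1/4) = (8·101.0³·10·9.8068 / (74.8×10³))^0.25
  = (10806)^0.25 = 10.1958 mm

10.2 mm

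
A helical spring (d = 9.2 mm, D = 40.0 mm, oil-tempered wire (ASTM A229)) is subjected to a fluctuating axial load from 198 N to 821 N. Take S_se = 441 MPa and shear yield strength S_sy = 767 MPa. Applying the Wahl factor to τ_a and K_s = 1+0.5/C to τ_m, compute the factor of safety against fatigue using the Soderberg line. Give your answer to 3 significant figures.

C = D/d = 40.0/9.2 = 4.3478; K_W = (4C−1)/(4C−4)+0.615/C = 1.3655; K_s = 1+0.5/C = 1.1150
F_a = (F_max−F_min)/2 = 311.5 N; F_m = (F_max+F_min)/2 = 509.5 N
τ_a = K_W·8F_aD/(πd³) = 1.3655 × 40.747 = 55.639 MPa
τ_m = K_s·8F_mD/(πd³) = 1.1150 × 66.647 = 74.311 MPa
Soderberg: 1/n_f = τ_a/S_se + τ_m/S_sy = 55.639/441 + 74.311/767 = 0.12617 + 0.09689 = 0.22305
n_f = 1/0.22305 = 4.483

4.48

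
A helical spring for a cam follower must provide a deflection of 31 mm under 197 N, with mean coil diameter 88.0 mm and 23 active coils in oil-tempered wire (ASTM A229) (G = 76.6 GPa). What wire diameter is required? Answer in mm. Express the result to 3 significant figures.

10.1 mm

Required rate k = F/δ = 197/31 = 6.3548 N/mm
d = (8D³N_a·k / G)^(1/4) = (8·88.0³·23·6.3548 / (76.6×10³))^0.25
  = (10403)^0.25 = 10.0992 mm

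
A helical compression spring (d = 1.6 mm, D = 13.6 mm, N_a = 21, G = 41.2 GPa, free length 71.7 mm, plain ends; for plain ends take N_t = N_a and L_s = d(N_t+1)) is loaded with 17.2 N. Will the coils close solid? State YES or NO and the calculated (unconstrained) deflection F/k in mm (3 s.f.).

NO, δ = 26.9 mm

k = Gd⁴/(8D³N_a) = (41.2×10³)(1.6⁴)/(8·13.6³·21) = 0.63893 N/mm
N_t = 21; L_s = 1.6·22 = 35.2 mm; δ_solid = L₀ − L_s = 71.7 − 35.2 = 36.5 mm
δ = F/k = 17.2/0.63893 = 26.92 mm
δ < δ_solid → spring does not go solid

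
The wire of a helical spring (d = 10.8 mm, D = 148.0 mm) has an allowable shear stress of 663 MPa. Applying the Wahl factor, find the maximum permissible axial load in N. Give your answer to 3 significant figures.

C = D/d = 148.0/10.8 = 13.7037
K_W = (4C−1)/(4C−4) + 0.615/C = 53.815/50.815 + 0.0449 = 1.1039
τ_max = K·8FD/(πd³) → F_max = τ_allow·πd³/(8DK)
F_max = 663·π·10.8³/(8·148.0·1.1039) = 2.6238e+06/1307 = 2007.5 N

2010 N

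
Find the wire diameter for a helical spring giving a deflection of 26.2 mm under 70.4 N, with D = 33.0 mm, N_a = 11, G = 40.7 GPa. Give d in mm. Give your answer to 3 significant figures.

3.80 mm

Required rate k = F/δ = 70.4/26.2 = 2.687 N/mm
d = (8D³N_a·k / G)^(1/4) = (8·33.0³·11·2.687 / (40.7×10³))^0.25
  = (208.79)^0.25 = 3.8012 mm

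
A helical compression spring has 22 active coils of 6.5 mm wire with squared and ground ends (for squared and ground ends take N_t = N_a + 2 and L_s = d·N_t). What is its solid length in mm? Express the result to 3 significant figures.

squared and ground ends: N_t = N_a + 2 = 22 + 2 = 24
L_s = d·N_t = 6.5 × 24 = 156 mm

156 mm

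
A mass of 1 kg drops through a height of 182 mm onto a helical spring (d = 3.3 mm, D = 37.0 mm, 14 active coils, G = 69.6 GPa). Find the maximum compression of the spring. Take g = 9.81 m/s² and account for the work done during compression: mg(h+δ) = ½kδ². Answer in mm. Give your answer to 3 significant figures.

k = Gd⁴/(8D³N_a) = (69.6×10³)(3.3⁴)/(8·37.0³·14) = 1.4549 N/mm
W = mg = 1 × 9.81 = 9.81 N
½kδ² − Wδ − Wh = 0 → δ = (W + √(W² + 2kWh))/k
δ = (9.81 + √(96.236 + 5195.32))/1.4549 = (9.81 + 72.743)/1.4549 = 56.74 mm

56.7 mm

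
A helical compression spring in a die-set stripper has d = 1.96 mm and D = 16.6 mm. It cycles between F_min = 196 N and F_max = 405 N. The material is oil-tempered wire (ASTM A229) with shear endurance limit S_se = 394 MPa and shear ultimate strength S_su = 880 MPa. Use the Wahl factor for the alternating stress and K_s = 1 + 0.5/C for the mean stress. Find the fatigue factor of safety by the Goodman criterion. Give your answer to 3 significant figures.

C = D/d = 16.6/1.96 = 8.4694; K_W = (4C−1)/(4C−4)+0.615/C = 1.1730; K_s = 1+0.5/C = 1.0590
F_a = (F_max−F_min)/2 = 104.5 N; F_m = (F_max+F_min)/2 = 300.5 N
τ_a = K_W·8F_aD/(πd³) = 1.1730 × 586.67 = 688.18 MPa
τ_m = K_s·8F_mD/(πd³) = 1.0590 × 1687 = 1786.6 MPa
Goodman: 1/n_f = τ_a/S_se + τ_m/S_su = 688.18/394 + 1786.6/880 = 1.74665 + 2.03026 = 3.7769
n_f = 1/3.7769 = 0.2648

0.265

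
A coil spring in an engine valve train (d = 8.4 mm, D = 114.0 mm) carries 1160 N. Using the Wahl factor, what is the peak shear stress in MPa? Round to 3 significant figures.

Spring index C = D/d = 114.0/8.4 = 13.5714
K_W = (4C−1)/(4C−4) + 0.615/C = 53.286/50.286 + 0.0453 = 1.1050
τ₀ = 8FD/(πd³) = 8·1160·114.0/(π·8.4³) = 1.05792e+06/1862 = 568.15 MPa
τ_max = K·τ₀ = 1.1050 × 568.15 = 627.79 MPa

628 MPa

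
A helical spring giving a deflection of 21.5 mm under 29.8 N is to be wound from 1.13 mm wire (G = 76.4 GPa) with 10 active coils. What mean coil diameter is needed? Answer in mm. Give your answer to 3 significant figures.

10.4 mm

Required rate k = F/δ = 29.8/21.5 = 1.386 N/mm
D = (Gd⁴/(8N_a·k))^(1/3) = (76.4×10³·1.13⁴/(8·10·1.386))^(1/3)
  = (1123.41)^(1/3) = 10.3955 mm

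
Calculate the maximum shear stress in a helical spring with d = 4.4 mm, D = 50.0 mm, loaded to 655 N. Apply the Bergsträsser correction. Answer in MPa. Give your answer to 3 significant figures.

Spring index C = D/d = 50.0/4.4 = 11.3636
K_B = (4C+2)/(4C−3) = 47.455/42.455 = 1.1178
τ₀ = 8FD/(πd³) = 8·655·50.0/(π·4.4³) = 262000/267.61 = 979.02 MPa
τ_max = K·τ₀ = 1.1178 × 979.02 = 1094.3 MPa

1090 MPa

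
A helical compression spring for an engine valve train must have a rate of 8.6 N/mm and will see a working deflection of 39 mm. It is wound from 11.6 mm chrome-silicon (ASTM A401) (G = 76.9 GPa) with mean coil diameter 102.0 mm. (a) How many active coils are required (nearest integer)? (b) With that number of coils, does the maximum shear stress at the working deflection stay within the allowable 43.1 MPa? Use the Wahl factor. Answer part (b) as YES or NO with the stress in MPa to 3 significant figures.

N_a = Gd⁴/(8D³k) = (76.9×10³)(11.6⁴)/(8·102.0³·8.6) = 19.07 → N_a = 19
Actual rate k = Gd⁴/(8D³·19) = 8.6321 N/mm
Working load F = kδ = 8.6321·39 = 336.65 N
C = 102.0/11.6 = 8.7931; K_W = (4C−1)/(4C−4)+0.615/C = 1.1662
τ_max = K_W·8FD/(πd³) = 1.1662·56.02 = 65.33 MPa
τ_max > 43.1 MPa → exceeds allowable

(a) 19 coils; (b) NO, τ_max = 65.3 MPa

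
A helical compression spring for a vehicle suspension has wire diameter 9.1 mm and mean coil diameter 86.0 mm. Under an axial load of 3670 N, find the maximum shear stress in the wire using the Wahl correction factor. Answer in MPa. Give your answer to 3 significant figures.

Spring index C = D/d = 86.0/9.1 = 9.4505
K_W = (4C−1)/(4C−4) + 0.615/C = 36.802/33.802 + 0.0651 = 1.1538
τ₀ = 8FD/(πd³) = 8·3670·86.0/(π·9.1³) = 2.52496e+06/2367.4 = 1066.5 MPa
τ_max = K·τ₀ = 1.1538 × 1066.5 = 1230.6 MPa

1230 MPa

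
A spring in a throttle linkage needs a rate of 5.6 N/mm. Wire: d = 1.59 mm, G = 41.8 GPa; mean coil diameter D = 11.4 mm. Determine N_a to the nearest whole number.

4

N_a = Gd⁴/(8D³k) = (41.8×10³ × 1.59⁴)/(8 × 11.4³ × 5.6)
    = 267156 / 66373.2 = 4.025 → 4 coils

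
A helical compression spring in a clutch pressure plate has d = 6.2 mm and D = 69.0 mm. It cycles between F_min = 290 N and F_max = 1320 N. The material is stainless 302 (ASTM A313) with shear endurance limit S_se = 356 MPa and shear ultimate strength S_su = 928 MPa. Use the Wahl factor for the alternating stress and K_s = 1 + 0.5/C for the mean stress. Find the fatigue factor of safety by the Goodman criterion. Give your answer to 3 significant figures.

C = D/d = 69.0/6.2 = 11.1290; K_W = (4C−1)/(4C−4)+0.615/C = 1.1293; K_s = 1+0.5/C = 1.0449
F_a = (F_max−F_min)/2 = 515 N; F_m = (F_max+F_min)/2 = 805 N
τ_a = K_W·8F_aD/(πd³) = 1.1293 × 379.68 = 428.78 MPa
τ_m = K_s·8F_mD/(πd³) = 1.0449 × 593.49 = 620.15 MPa
Goodman: 1/n_f = τ_a/S_se + τ_m/S_su = 428.78/356 + 620.15/928 = 1.20443 + 0.66826 = 1.8727
n_f = 1/1.8727 = 0.534

0.534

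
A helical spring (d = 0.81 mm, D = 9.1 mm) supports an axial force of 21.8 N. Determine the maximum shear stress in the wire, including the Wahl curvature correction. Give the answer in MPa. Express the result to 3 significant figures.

1070 MPa

Spring index C = D/d = 9.1/0.81 = 11.2346
K_W = (4C−1)/(4C−4) + 0.615/C = 43.938/40.938 + 0.0547 = 1.1280
τ₀ = 8FD/(πd³) = 8·21.8·9.1/(π·0.81³) = 1587.04/1.6696 = 950.57 MPa
τ_max = K·τ₀ = 1.1280 × 950.57 = 1072.3 MPa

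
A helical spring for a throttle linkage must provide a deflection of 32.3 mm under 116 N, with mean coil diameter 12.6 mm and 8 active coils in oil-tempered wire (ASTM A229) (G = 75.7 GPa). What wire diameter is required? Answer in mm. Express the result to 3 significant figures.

1.57 mm

Required rate k = F/δ = 116/32.3 = 3.5913 N/mm
d = (8D³N_a·k / G)^(1/4) = (8·12.6³·8·3.5913 / (75.7×10³))^0.25
  = (6.0737)^0.25 = 1.5699 mm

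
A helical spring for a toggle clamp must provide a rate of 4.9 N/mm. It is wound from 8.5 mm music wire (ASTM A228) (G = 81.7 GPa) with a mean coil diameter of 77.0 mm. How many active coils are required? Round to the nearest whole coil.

24

N_a = Gd⁴/(8D³k) = (81.7×10³ × 8.5⁴)/(8 × 77.0³ × 4.9)
    = 4.26479e+08 / 1.78961e+07 = 23.83 → 24 coils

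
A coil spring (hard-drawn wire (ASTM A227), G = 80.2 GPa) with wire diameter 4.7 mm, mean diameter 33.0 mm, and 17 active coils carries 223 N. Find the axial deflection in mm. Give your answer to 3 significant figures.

27.8 mm

k = Gd⁴/(8D³N_a) = (80.2×10³)(4.7⁴)/(8·33.0³·17) = 8.0073 N/mm
δ = F/k = 223 / 8.0073 = 27.85 mm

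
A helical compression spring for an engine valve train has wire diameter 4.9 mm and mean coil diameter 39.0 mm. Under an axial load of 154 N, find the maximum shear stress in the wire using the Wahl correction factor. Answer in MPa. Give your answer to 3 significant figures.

Spring index C = D/d = 39.0/4.9 = 7.9592
K_W = (4C−1)/(4C−4) + 0.615/C = 30.837/27.837 + 0.0773 = 1.1850
τ₀ = 8FD/(πd³) = 8·154·39.0/(π·4.9³) = 48048/369.61 = 130 MPa
τ_max = K·τ₀ = 1.1850 × 130 = 154.05 MPa

154 MPa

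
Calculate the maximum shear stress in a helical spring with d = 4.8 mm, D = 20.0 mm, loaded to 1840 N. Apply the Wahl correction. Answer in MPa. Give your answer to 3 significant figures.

1170 MPa

Spring index C = D/d = 20.0/4.8 = 4.1667
K_W = (4C−1)/(4C−4) + 0.615/C = 15.667/12.667 + 0.1476 = 1.3844
τ₀ = 8FD/(πd³) = 8·1840·20.0/(π·4.8³) = 294400/347.44 = 847.35 MPa
τ_max = K·τ₀ = 1.3844 × 847.35 = 1173.1 MPa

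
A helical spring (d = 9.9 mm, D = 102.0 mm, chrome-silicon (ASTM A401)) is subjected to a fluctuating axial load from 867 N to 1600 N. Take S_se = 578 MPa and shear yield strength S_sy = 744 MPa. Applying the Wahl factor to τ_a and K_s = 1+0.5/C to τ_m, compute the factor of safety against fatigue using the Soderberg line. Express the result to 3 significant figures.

C = D/d = 102.0/9.9 = 10.3030; K_W = (4C−1)/(4C−4)+0.615/C = 1.1403; K_s = 1+0.5/C = 1.0485
F_a = (F_max−F_min)/2 = 366.5 N; F_m = (F_max+F_min)/2 = 1233.5 N
τ_a = K_W·8F_aD/(πd³) = 1.1403 × 98.109 = 111.87 MPa
τ_m = K_s·8F_mD/(πd³) = 1.0485 × 330.2 = 346.22 MPa
Soderberg: 1/n_f = τ_a/S_se + τ_m/S_sy = 111.87/578 + 346.22/744 = 0.19355 + 0.46535 = 0.65891
n_f = 1/0.65891 = 1.518

1.52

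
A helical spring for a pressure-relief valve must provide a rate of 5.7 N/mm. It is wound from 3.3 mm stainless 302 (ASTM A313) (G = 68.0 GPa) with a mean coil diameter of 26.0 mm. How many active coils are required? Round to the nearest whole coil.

N_a = Gd⁴/(8D³k) = (68.0×10³ × 3.3⁴)/(8 × 26.0³ × 5.7)
    = 8.06426e+06 / 801466 = 10.06 → 10 coils

10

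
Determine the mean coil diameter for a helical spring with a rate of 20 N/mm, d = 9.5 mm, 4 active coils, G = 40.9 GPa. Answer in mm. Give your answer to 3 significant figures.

80.4 mm

D = (Gd⁴/(8N_a·k))^(1/3) = (40.9×10³·9.5⁴/(8·4·20))^(1/3)
  = (520520)^(1/3) = 80.4413 mm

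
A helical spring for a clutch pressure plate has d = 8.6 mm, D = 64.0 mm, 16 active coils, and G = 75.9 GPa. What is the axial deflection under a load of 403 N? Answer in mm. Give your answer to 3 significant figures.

32.6 mm

k = Gd⁴/(8D³N_a) = (75.9×10³)(8.6⁴)/(8·64.0³·16) = 12.373 N/mm
δ = F/k = 403 / 12.373 = 32.57 mm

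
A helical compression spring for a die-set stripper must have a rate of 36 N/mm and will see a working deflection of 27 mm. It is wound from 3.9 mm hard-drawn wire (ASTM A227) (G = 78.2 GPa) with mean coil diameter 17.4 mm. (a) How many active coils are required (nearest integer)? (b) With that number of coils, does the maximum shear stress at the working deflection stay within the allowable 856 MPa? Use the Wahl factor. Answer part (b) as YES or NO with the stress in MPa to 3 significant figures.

N_a = Gd⁴/(8D³k) = (78.2×10³)(3.9⁴)/(8·17.4³·36) = 11.92 → N_a = 12
Actual rate k = Gd⁴/(8D³·12) = 35.772 N/mm
Working load F = kδ = 35.772·27 = 965.85 N
C = 17.4/3.9 = 4.4615; K_W = (4C−1)/(4C−4)+0.615/C = 1.3545
τ_max = K_W·8FD/(πd³) = 1.3545·721.45 = 977.21 MPa
τ_max > 856 MPa → exceeds allowable

(a) 12 coils; (b) NO, τ_max = 977 MPa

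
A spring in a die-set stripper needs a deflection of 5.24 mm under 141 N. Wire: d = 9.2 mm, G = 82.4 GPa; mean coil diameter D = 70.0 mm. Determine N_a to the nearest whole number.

Required rate k = F/δ = 141/5.24 = 26.908 N/mm
N_a = Gd⁴/(8D³k) = (82.4×10³ × 9.2⁴)/(8 × 70.0³ × 26.908)
    = 5.90308e+08 / 7.38366e+07 = 7.995 → 8 coils

8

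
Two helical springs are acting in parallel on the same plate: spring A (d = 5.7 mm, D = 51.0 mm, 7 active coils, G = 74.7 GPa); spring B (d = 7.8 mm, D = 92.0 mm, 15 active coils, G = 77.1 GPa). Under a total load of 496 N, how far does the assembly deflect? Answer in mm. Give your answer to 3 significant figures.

36.3 mm

k_A = Gd⁴/(8D³N_a) = (74.7×10³)(5.7⁴)/(8·51.0³·7) = 10.615 N/mm
k_B = Gd⁴/(8D³N_a) = (77.1×10³)(7.8⁴)/(8·92.0³·15) = 3.0541 N/mm
Parallel: k_eq = 10.615 + 3.0541 = 13.669 N/mm
δ = F/k_eq = 496/13.669 = 36.286 mm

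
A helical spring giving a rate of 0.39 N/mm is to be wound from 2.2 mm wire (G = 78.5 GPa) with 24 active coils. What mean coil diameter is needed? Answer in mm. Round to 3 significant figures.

29.1 mm

D = (Gd⁴/(8N_a·k))^(1/3) = (78.5×10³·2.2⁴/(8·24·0.39))^(1/3)
  = (24558.1)^(1/3) = 29.0669 mm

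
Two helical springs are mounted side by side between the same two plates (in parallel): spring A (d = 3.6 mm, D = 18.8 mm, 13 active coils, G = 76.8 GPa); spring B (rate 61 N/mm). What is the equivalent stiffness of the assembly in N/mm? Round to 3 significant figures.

79.7 N/mm

k_A = Gd⁴/(8D³N_a) = (76.8×10³)(3.6⁴)/(8·18.8³·13) = 18.667 N/mm
Parallel: k_eq = 18.667 + 61 = 79.667 N/mm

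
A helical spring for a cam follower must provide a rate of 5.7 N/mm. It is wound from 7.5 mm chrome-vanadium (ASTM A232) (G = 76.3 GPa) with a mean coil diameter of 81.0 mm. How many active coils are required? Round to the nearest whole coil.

10

N_a = Gd⁴/(8D³k) = (76.3×10³ × 7.5⁴)/(8 × 81.0³ × 5.7)
    = 2.41418e+08 / 2.42337e+07 = 9.962 → 10 coils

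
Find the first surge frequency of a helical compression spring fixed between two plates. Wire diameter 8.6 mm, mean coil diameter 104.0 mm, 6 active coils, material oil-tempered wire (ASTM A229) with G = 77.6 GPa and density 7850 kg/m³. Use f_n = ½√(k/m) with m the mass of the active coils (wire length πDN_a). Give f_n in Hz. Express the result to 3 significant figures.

k = Gd⁴/(8D³N_a) = (77.6×10³)(8.6⁴)/(8·104.0³·6) = 7.8617 N/mm = 7861.7 N/m
Wire length L = πDN_a = π·104.0·6 = 1960.4 mm
m = ρ·(πd²/4)·L = 7850 × 58.088×10⁻⁶ m² × 1.9604 m = 0.8939 kg
f_n = ½√(k/m) = 0.5·√(7861.7/0.8939) = 0.5·√(8794.7) = 46.89 Hz

46.9 Hz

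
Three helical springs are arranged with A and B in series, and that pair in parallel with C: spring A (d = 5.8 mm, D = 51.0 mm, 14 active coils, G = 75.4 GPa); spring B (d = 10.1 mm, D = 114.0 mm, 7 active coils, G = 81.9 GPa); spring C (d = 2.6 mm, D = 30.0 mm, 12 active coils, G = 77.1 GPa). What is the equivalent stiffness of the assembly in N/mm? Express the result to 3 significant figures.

k_A = Gd⁴/(8D³N_a) = (75.4×10³)(5.8⁴)/(8·51.0³·14) = 5.7432 N/mm
k_B = Gd⁴/(8D³N_a) = (81.9×10³)(10.1⁴)/(8·114.0³·7) = 10.272 N/mm
k_C = Gd⁴/(8D³N_a) = (77.1×10³)(2.6⁴)/(8·30.0³·12) = 1.3593 N/mm
Springs A,B series: k_AB = 1/(1/5.7432+1/10.272) = 3.6837 N/mm; parallel with C: k_eq = 3.6837+1.3593 = 5.043 N/mm

5.04 N/mm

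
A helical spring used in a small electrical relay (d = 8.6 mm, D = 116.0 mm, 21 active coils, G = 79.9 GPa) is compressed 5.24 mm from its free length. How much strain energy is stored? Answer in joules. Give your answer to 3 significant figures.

k = Gd⁴/(8D³N_a) = (79.9×10³)(8.6⁴)/(8·116.0³·21) = 1.6667 N/mm
U = ½kδ² = 0.5 × 1.6667 × 5.24² = 22.882 N·mm = 0.022882 J

0.0229 J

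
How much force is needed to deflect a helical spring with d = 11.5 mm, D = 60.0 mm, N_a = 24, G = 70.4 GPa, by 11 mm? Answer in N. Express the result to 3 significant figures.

327 N

k = Gd⁴/(8D³N_a) = (70.4×10³)(11.5⁴)/(8·60.0³·24) = 29.69 N/mm
F = k·δ = 29.69 × 11 = 326.59 N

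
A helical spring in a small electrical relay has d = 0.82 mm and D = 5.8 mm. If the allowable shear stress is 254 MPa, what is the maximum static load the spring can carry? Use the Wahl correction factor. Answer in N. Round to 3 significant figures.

7.83 N

C = D/d = 5.8/0.82 = 7.0732
K_W = (4C−1)/(4C−4) + 0.615/C = 27.293/24.293 + 0.0869 = 1.2104
τ_max = K·8FD/(πd³) → F_max = τ_allow·πd³/(8DK)
F_max = 254·π·0.82³/(8·5.8·1.2104) = 439.97/56.165 = 7.8336 N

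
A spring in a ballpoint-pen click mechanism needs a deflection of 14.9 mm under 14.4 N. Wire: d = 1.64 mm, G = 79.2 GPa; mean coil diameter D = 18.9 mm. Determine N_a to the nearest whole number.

Required rate k = F/δ = 14.4/14.9 = 0.96644 N/mm
N_a = Gd⁴/(8D³k) = (79.2×10³ × 1.64⁴)/(8 × 18.9³ × 0.96644)
    = 572929 / 52197.7 = 10.98 → 11 coils

11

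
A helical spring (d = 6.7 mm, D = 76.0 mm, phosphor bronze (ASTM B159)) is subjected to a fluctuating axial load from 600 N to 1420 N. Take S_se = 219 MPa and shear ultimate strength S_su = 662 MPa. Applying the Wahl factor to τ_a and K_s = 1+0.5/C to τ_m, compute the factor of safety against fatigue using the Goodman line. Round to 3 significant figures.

C = D/d = 76.0/6.7 = 11.3433; K_W = (4C−1)/(4C−4)+0.615/C = 1.1267; K_s = 1+0.5/C = 1.0441
F_a = (F_max−F_min)/2 = 410 N; F_m = (F_max+F_min)/2 = 1010 N
τ_a = K_W·8F_aD/(πd³) = 1.1267 × 263.82 = 297.26 MPa
τ_m = K_s·8F_mD/(πd³) = 1.0441 × 649.91 = 678.55 MPa
Goodman: 1/n_f = τ_a/S_se + τ_m/S_su = 297.26/219 + 678.55/662 = 1.35734 + 1.02501 = 2.3823
n_f = 1/2.3823 = 0.4198

0.420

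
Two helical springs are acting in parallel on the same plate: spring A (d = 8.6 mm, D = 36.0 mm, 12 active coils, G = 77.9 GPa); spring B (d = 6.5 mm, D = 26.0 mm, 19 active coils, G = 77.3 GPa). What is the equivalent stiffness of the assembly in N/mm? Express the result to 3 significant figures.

k_A = Gd⁴/(8D³N_a) = (77.9×10³)(8.6⁴)/(8·36.0³·12) = 95.138 N/mm
k_B = Gd⁴/(8D³N_a) = (77.3×10³)(6.5⁴)/(8·26.0³·19) = 51.65 N/mm
Parallel: k_eq = 95.138 + 51.65 = 146.79 N/mm

147 N/mm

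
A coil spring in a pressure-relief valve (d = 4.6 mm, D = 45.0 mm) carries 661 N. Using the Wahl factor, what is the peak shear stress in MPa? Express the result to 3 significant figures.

894 MPa

Spring index C = D/d = 45.0/4.6 = 9.7826
K_W = (4C−1)/(4C−4) + 0.615/C = 38.130/35.130 + 0.0629 = 1.1483
τ₀ = 8FD/(πd³) = 8·661·45.0/(π·4.6³) = 237960/305.79 = 778.18 MPa
τ_max = K·τ₀ = 1.1483 × 778.18 = 893.56 MPa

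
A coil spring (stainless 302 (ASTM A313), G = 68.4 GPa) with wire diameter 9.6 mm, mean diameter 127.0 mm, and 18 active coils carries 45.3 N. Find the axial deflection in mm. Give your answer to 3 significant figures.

23.0 mm

k = Gd⁴/(8D³N_a) = (68.4×10³)(9.6⁴)/(8·127.0³·18) = 1.9696 N/mm
δ = F/k = 45.3 / 1.9696 = 23 mm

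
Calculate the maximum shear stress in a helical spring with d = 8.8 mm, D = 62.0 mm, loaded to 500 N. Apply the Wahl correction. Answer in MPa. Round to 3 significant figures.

140 MPa

Spring index C = D/d = 62.0/8.8 = 7.0455
K_W = (4C−1)/(4C−4) + 0.615/C = 27.182/24.182 + 0.0873 = 1.2114
τ₀ = 8FD/(πd³) = 8·500·62.0/(π·8.8³) = 248000/2140.9 = 115.84 MPa
τ_max = K·τ₀ = 1.2114 × 115.84 = 140.32 MPa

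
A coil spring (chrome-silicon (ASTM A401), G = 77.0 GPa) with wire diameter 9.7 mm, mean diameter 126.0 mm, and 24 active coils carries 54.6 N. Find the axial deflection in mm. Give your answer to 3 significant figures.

k = Gd⁴/(8D³N_a) = (77.0×10³)(9.7⁴)/(8·126.0³·24) = 1.7749 N/mm
δ = F/k = 54.6 / 1.7749 = 30.763 mm

30.8 mm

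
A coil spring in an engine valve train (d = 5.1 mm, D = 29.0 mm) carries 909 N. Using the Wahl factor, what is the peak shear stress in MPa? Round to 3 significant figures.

Spring index C = D/d = 29.0/5.1 = 5.6863
K_W = (4C−1)/(4C−4) + 0.615/C = 21.745/18.745 + 0.1082 = 1.2682
τ₀ = 8FD/(πd³) = 8·909·29.0/(π·5.1³) = 210888/416.74 = 506.05 MPa
τ_max = K·τ₀ = 1.2682 × 506.05 = 641.77 MPa

642 MPa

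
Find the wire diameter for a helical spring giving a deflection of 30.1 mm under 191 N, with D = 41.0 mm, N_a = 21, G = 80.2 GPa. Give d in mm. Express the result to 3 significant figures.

Required rate k = F/δ = 191/30.1 = 6.3455 N/mm
d = (8D³N_a·k / G)^(1/4) = (8·41.0³·21·6.3455 / (80.2×10³))^0.25
  = (916.12)^0.25 = 5.5016 mm

5.50 mm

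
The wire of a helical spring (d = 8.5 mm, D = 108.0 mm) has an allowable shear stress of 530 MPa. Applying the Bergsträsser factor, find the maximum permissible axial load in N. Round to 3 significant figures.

1070 N

C = D/d = 108.0/8.5 = 12.7059
K_B = (4C+2)/(4C−3) = 52.824/47.824 = 1.1046
τ_max = K·8FD/(πd³) → F_max = τ_allow·πd³/(8DK)
F_max = 530·π·8.5³/(8·108.0·1.1046) = 1.0225e+06/954.33 = 1071.5 N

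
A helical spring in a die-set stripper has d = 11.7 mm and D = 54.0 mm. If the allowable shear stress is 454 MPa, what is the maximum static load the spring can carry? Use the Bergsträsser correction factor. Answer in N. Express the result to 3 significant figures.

4000 N

C = D/d = 54.0/11.7 = 4.6154
K_B = (4C+2)/(4C−3) = 20.462/15.462 = 1.3234
τ_max = K·8FD/(πd³) → F_max = τ_allow·πd³/(8DK)
F_max = 454·π·11.7³/(8·54.0·1.3234) = 2.2844e+06/571.7 = 3995.7 N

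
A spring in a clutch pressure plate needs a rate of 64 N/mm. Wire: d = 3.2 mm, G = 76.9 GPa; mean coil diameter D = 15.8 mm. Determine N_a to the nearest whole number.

N_a = Gd⁴/(8D³k) = (76.9×10³ × 3.2⁴)/(8 × 15.8³ × 64)
    = 8.06355e+06 / 2.01949e+06 = 3.993 → 4 coils

4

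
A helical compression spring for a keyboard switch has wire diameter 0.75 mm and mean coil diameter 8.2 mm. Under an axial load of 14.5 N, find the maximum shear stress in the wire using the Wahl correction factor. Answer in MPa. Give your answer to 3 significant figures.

812 MPa

Spring index C = D/d = 8.2/0.75 = 10.9333
K_W = (4C−1)/(4C−4) + 0.615/C = 42.733/39.733 + 0.0563 = 1.1318
τ₀ = 8FD/(πd³) = 8·14.5·8.2/(π·0.75³) = 951.2/1.3254 = 717.69 MPa
τ_max = K·τ₀ = 1.1318 × 717.69 = 812.25 MPa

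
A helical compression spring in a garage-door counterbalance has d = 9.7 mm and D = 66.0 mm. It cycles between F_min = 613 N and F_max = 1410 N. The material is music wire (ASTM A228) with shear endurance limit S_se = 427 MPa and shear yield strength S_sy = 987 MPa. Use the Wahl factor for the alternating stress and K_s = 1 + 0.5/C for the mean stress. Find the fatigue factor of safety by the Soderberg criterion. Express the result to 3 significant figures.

2.43

C = D/d = 66.0/9.7 = 6.8041; K_W = (4C−1)/(4C−4)+0.615/C = 1.2196; K_s = 1+0.5/C = 1.0735
F_a = (F_max−F_min)/2 = 398.5 N; F_m = (F_max+F_min)/2 = 1011.5 N
τ_a = K_W·8F_aD/(πd³) = 1.2196 × 73.383 = 89.499 MPa
τ_m = K_s·8F_mD/(πd³) = 1.0735 × 186.27 = 199.95 MPa
Soderberg: 1/n_f = τ_a/S_se + τ_m/S_sy = 89.499/427 + 199.95/987 = 0.20960 + 0.20259 = 0.41219
n_f = 1/0.41219 = 2.426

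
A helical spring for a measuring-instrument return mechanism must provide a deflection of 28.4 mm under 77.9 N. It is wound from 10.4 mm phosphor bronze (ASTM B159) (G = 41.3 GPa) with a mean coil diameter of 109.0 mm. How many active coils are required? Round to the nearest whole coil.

Required rate k = F/δ = 77.9/28.4 = 2.743 N/mm
N_a = Gd⁴/(8D³k) = (41.3×10³ × 10.4⁴)/(8 × 109.0³ × 2.743)
    = 4.83152e+08 / 2.84177e+07 = 17 → 17 coils

17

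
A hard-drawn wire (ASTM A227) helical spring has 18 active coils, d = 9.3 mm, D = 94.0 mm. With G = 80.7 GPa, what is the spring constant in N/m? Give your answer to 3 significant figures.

5050 N/m

k = Gd⁴/(8D³N_a) = (80.7×10³ × 9.3⁴) / (8 × 94.0³ × 18)
  = 6.03678e+08 / 1.19604e+08 = 5.0473 N/mm = 5047.3 N/m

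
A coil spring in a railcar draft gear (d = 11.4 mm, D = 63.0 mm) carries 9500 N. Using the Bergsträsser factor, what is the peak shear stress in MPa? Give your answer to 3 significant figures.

Spring index C = D/d = 63.0/11.4 = 5.5263
K_B = (4C+2)/(4C−3) = 24.105/19.105 = 1.2617
τ₀ = 8FD/(πd³) = 8·9500·63.0/(π·11.4³) = 4.788e+06/4654.4 = 1028.7 MPa
τ_max = K·τ₀ = 1.2617 × 1028.7 = 1297.9 MPa

1300 MPa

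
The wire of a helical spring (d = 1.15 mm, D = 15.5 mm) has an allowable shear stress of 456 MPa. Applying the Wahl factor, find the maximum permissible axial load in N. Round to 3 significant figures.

C = D/d = 15.5/1.15 = 13.4783
K_W = (4C−1)/(4C−4) + 0.615/C = 52.913/49.913 + 0.0456 = 1.1057
τ_max = K·8FD/(πd³) → F_max = τ_allow·πd³/(8DK)
F_max = 456·π·1.15³/(8·15.5·1.1057) = 2178.8/137.11 = 15.89 N

15.9 N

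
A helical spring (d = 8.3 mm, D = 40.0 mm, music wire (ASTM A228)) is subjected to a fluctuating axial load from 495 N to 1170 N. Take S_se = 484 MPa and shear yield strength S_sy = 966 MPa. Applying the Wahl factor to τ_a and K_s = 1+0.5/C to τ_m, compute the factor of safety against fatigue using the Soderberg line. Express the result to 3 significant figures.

2.99

C = D/d = 40.0/8.3 = 4.8193; K_W = (4C−1)/(4C−4)+0.615/C = 1.3240; K_s = 1+0.5/C = 1.1038
F_a = (F_max−F_min)/2 = 337.5 N; F_m = (F_max+F_min)/2 = 832.5 N
τ_a = K_W·8F_aD/(πd³) = 1.3240 × 60.123 = 79.602 MPa
τ_m = K_s·8F_mD/(πd³) = 1.1038 × 148.3 = 163.69 MPa
Soderberg: 1/n_f = τ_a/S_se + τ_m/S_sy = 79.602/484 + 163.69/966 = 0.16447 + 0.16945 = 0.33392
n_f = 1/0.33392 = 2.995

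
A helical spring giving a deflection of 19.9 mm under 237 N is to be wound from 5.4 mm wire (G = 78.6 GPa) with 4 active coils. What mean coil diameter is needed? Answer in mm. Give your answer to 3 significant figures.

Required rate k = F/δ = 237/19.9 = 11.91 N/mm
D = (Gd⁴/(8N_a·k))^(1/3) = (78.6×10³·5.4⁴/(8·4·11.91))^(1/3)
  = (175369)^(1/3) = 55.9737 mm

56.0 mm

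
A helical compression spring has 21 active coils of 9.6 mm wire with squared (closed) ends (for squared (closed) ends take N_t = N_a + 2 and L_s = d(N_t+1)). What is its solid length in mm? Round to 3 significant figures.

squared (closed) ends: N_t = N_a + 2 = 21 + 2 = 23
L_s = d·(N_t+1) = 9.6 × 24 = 230.4 mm

230 mm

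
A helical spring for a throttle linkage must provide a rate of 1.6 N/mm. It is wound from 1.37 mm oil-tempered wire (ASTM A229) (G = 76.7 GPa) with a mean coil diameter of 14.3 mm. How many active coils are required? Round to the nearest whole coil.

7

N_a = Gd⁴/(8D³k) = (76.7×10³ × 1.37⁴)/(8 × 14.3³ × 1.6)
    = 270195 / 37429.8 = 7.219 → 7 coils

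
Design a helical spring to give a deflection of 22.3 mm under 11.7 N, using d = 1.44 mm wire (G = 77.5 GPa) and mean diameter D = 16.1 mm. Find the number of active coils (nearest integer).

Required rate k = F/δ = 11.7/22.3 = 0.52466 N/mm
N_a = Gd⁴/(8D³k) = (77.5×10³ × 1.44⁴)/(8 × 16.1³ × 0.52466)
    = 333236 / 17516.6 = 19.02 → 19 coils

19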